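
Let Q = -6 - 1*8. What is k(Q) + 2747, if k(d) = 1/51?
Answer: 140098/51 ≈ 2747.0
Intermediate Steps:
Q = -14 (Q = -6 - 8 = -14)
k(d) = 1/51
k(Q) + 2747 = 1/51 + 2747 = 140098/51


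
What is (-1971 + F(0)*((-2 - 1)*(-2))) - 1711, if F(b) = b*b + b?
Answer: -3682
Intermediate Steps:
F(b) = b + b² (F(b) = b² + b = b + b²)
(-1971 + F(0)*((-2 - 1)*(-2))) - 1711 = (-1971 + (0*(1 + 0))*((-2 - 1)*(-2))) - 1711 = (-1971 + (0*1)*(-3*(-2))) - 1711 = (-1971 + 0*6) - 1711 = (-1971 + 0) - 1711 = -1971 - 1711 = -3682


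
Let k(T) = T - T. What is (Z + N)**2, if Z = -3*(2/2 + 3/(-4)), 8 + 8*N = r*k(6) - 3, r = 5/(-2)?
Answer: 289/64 ≈ 4.5156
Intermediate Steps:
k(T) = 0
r = -5/2 (r = 5*(-1/2) = -5/2 ≈ -2.5000)
N = -11/8 (N = -1 + (-5/2*0 - 3)/8 = -1 + (0 - 3)/8 = -1 + (1/8)*(-3) = -1 - 3/8 = -11/8 ≈ -1.3750)
Z = -3/4 (Z = -3*(2*(1/2) + 3*(-1/4)) = -3*(1 - 3/4) = -3*1/4 = -3/4 ≈ -0.75000)
(Z + N)**2 = (-3/4 - 11/8)**2 = (-17/8)**2 = 289/64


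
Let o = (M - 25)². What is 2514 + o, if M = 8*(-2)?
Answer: 4195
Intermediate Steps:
M = -16
o = 1681 (o = (-16 - 25)² = (-41)² = 1681)
2514 + o = 2514 + 1681 = 4195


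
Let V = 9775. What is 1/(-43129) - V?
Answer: -421585976/43129 ≈ -9775.0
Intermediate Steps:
1/(-43129) - V = 1/(-43129) - 1*9775 = -1/43129 - 9775 = -421585976/43129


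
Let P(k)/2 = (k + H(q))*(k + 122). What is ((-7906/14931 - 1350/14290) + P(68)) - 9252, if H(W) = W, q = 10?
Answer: 434993189453/21336399 ≈ 20387.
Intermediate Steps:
P(k) = 2*(10 + k)*(122 + k) (P(k) = 2*((k + 10)*(k + 122)) = 2*((10 + k)*(122 + k)) = 2*(10 + k)*(122 + k))
((-7906/14931 - 1350/14290) + P(68)) - 9252 = ((-7906/14931 - 1350/14290) + (2440 + 2*68² + 264*68)) - 9252 = ((-7906*1/14931 - 1350*1/14290) + (2440 + 2*4624 + 17952)) - 9252 = ((-7906/14931 - 135/1429) + (2440 + 9248 + 17952)) - 9252 = (-13313359/21336399 + 29640) - 9252 = 632397553001/21336399 - 9252 = 434993189453/21336399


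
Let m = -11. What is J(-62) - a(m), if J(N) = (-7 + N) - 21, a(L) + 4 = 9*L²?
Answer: -1175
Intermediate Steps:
a(L) = -4 + 9*L²
J(N) = -28 + N
J(-62) - a(m) = (-28 - 62) - (-4 + 9*(-11)²) = -90 - (-4 + 9*121) = -90 - (-4 + 1089) = -90 - 1*1085 = -90 - 1085 = -1175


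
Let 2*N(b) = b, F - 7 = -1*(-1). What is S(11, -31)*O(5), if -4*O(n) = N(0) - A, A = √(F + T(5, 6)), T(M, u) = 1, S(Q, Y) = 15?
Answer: 45/4 ≈ 11.250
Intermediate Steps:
F = 8 (F = 7 - 1*(-1) = 7 + 1 = 8)
N(b) = b/2
A = 3 (A = √(8 + 1) = √9 = 3)
O(n) = ¾ (O(n) = -((½)*0 - 1*3)/4 = -(0 - 3)/4 = -¼*(-3) = ¾)
S(11, -31)*O(5) = 15*(¾) = 45/4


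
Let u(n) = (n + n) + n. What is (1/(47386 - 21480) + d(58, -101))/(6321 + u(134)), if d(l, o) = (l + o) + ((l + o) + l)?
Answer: -241789/58055346 ≈ -0.0041648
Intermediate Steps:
u(n) = 3*n (u(n) = 2*n + n = 3*n)
d(l, o) = 2*o + 3*l (d(l, o) = (l + o) + (o + 2*l) = 2*o + 3*l)
(1/(47386 - 21480) + d(58, -101))/(6321 + u(134)) = (1/(47386 - 21480) + (2*(-101) + 3*58))/(6321 + 3*134) = (1/25906 + (-202 + 174))/(6321 + 402) = (1/25906 - 28)/6723 = -725367/25906*1/6723 = -241789/58055346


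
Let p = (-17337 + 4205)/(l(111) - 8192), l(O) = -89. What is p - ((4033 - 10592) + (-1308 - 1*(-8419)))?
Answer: -93020/169 ≈ -550.41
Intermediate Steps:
p = 268/169 (p = (-17337 + 4205)/(-89 - 8192) = -13132/(-8281) = -13132*(-1/8281) = 268/169 ≈ 1.5858)
p - ((4033 - 10592) + (-1308 - 1*(-8419))) = 268/169 - ((4033 - 10592) + (-1308 - 1*(-8419))) = 268/169 - (-6559 + (-1308 + 8419)) = 268/169 - (-6559 + 7111) = 268/169 - 1*552 = 268/169 - 552 = -93020/169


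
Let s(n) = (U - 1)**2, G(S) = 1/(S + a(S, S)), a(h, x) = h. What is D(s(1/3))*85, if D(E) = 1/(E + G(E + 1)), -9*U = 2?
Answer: 556308/11089 ≈ 50.168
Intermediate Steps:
U = -2/9 (U = -1/9*2 = -2/9 ≈ -0.22222)
G(S) = 1/(2*S) (G(S) = 1/(S + S) = 1/(2*S))
s(n) = 121/81 (s(n) = (-2/9 - 1)**2 = (-11/9)**2 = 121/81)
D(E) = 1/(E + 1/(2*(1 + E))) (D(E) = 1/(E + 1/(2*(E + 1))) = 1/(E + 1/(2*(1 + E))))
D(s(1/3))*85 = (2*(1 + 121/81)/(1 + 2*(121/81)*(1 + 121/81)))*85 = (2*(202/81)/(1 + 2*(121/81)*(202/81)))*85 = (2*(202/81)/(1 + 48884/6561))*85 = (2*(202/81)/(55445/6561))*85 = (2*(6561/55445)*(202/81))*85 = (32724/55445)*85 = 556308/11089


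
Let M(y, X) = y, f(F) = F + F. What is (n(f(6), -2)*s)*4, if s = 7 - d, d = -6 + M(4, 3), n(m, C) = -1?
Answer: -36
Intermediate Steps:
f(F) = 2*F
d = -2 (d = -6 + 4 = -2)
s = 9 (s = 7 - 1*(-2) = 7 + 2 = 9)
(n(f(6), -2)*s)*4 = -1*9*4 = -9*4 = -36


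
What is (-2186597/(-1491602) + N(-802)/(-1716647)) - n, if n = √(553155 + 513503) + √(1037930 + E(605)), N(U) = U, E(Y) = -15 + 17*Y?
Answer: 536401635009/365793442642 - √1066658 - 10*√10482 ≈ -2055.1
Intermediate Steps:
n = √1066658 + 10*√10482 (n = √(553155 + 513503) + √(1037930 + (-15 + 17*605)) = √1066658 + √(1037930 + (-15 + 10285)) = √1066658 + √(1037930 + 10270) = √1066658 + √1048200 = √1066658 + 10*√10482 ≈ 2056.6)
(-2186597/(-1491602) + N(-802)/(-1716647)) - n = (-2186597/(-1491602) - 802/(-1716647)) - (√1066658 + 10*√10482) = (-2186597*(-1/1491602) - 802*(-1/1716647)) + (-√1066658 - 10*√10482) = (312371/213086 + 802/1716647) + (-√1066658 - 10*√10482) = 536401635009/365793442642 + (-√1066658 - 10*√10482) = 536401635009/365793442642 - √1066658 - 10*√10482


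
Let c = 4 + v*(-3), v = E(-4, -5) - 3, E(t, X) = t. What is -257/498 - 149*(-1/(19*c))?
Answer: -47873/236550 ≈ -0.20238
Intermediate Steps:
v = -7 (v = -4 - 3 = -7)
c = 25 (c = 4 - 7*(-3) = 4 + 21 = 25)
-257/498 - 149*(-1/(19*c)) = -257/498 - 149/(25*(-19)) = -257*1/498 - 149/(-475) = -257/498 - 149*(-1/475) = -257/498 + 149/475 = -47873/236550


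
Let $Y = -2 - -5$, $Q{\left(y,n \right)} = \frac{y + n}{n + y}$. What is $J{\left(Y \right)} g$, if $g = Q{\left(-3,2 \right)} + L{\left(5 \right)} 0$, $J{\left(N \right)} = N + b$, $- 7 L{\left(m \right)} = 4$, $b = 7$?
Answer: $10$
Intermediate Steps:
$Q{\left(y,n \right)} = 1$ ($Q{\left(y,n \right)} = \frac{n + y}{n + y} = 1$)
$L{\left(m \right)} = - \frac{4}{7}$ ($L{\left(m \right)} = \left(- \frac{1}{7}\right) 4 = - \frac{4}{7}$)
$Y = 3$ ($Y = -2 + 5 = 3$)
$J{\left(N \right)} = 7 + N$ ($J{\left(N \right)} = N + 7 = 7 + N$)
$g = 1$ ($g = 1 - 0 = 1 + 0 = 1$)
$J{\left(Y \right)} g = \left(7 + 3\right) 1 = 10 \cdot 1 = 10$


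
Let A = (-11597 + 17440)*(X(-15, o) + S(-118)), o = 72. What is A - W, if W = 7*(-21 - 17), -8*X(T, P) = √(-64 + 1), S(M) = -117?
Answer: -683365 - 17529*I*√7/8 ≈ -6.8337e+5 - 5797.2*I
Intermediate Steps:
X(T, P) = -3*I*√7/8 (X(T, P) = -√(-64 + 1)/8 = -3*I*√7/8)
W = -266 (W = 7*(-38) = -266)
A = -683631 - 17529*I*√7/8 (A = (-11597 + 17440)*(-3*I*√7/8 - 117) = 5843*(-117 - 3*I*√7/8) = -683631 - 17529*I*√7/8 ≈ -6.8363e+5 - 5797.2*I)
A - W = (-683631 - 17529*I*√7/8) - 1*(-266) = (-683631 - 17529*I*√7/8) + 266 = -683365 - 17529*I*√7/8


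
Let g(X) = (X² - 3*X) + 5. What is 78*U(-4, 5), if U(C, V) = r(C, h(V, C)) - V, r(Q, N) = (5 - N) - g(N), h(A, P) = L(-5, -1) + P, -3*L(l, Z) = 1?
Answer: -7592/3 ≈ -2530.7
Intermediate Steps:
L(l, Z) = -⅓ (L(l, Z) = -⅓*1 = -⅓)
g(X) = 5 + X² - 3*X
h(A, P) = -⅓ + P
r(Q, N) = -N² + 2*N (r(Q, N) = (5 - N) - (5 + N² - 3*N) = (5 - N) + (-5 - N² + 3*N) = -N² + 2*N)
U(C, V) = -V + (-⅓ + C)*(7/3 - C) (U(C, V) = (-⅓ + C)*(2 - (-⅓ + C)) - V = (-⅓ + C)*(2 + (⅓ - C)) - V = (-⅓ + C)*(7/3 - C) - V = -V + (-⅓ + C)*(7/3 - C))
78*U(-4, 5) = 78*(-7/9 - 1*5 - 1*(-4)² + (8/3)*(-4)) = 78*(-7/9 - 5 - 1*16 - 32/3) = 78*(-7/9 - 5 - 16 - 32/3) = 78*(-292/9) = -7592/3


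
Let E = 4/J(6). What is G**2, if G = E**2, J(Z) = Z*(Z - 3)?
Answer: 16/6561 ≈ 0.0024387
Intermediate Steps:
J(Z) = Z*(-3 + Z)
E = 2/9 (E = 4/((6*(-3 + 6))) = 4/((6*3)) = 4/18 = 4*(1/18) = 2/9 ≈ 0.22222)
G = 4/81 (G = (2/9)**2 = 4/81 ≈ 0.049383)
G**2 = (4/81)**2 = 16/6561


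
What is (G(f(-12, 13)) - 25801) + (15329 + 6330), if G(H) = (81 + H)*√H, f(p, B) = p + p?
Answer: -4142 + 114*I*√6 ≈ -4142.0 + 279.24*I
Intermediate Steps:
f(p, B) = 2*p
G(H) = √H*(81 + H)
(G(f(-12, 13)) - 25801) + (15329 + 6330) = (√(2*(-12))*(81 + 2*(-12)) - 25801) + (15329 + 6330) = (√(-24)*(81 - 24) - 25801) + 21659 = ((2*I*√6)*57 - 25801) + 21659 = (114*I*√6 - 25801) + 21659 = (-25801 + 114*I*√6) + 21659 = -4142 + 114*I*√6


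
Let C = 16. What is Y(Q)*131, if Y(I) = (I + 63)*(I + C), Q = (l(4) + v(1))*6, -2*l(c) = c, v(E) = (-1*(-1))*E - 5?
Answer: -70740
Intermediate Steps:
v(E) = -5 + E (v(E) = 1*E - 5 = E - 5 = -5 + E)
l(c) = -c/2
Q = -36 (Q = (-1/2*4 + (-5 + 1))*6 = (-2 - 4)*6 = -6*6 = -36)
Y(I) = (16 + I)*(63 + I) (Y(I) = (I + 63)*(I + 16) = (63 + I)*(16 + I) = (16 + I)*(63 + I))
Y(Q)*131 = (1008 + (-36)**2 + 79*(-36))*131 = (1008 + 1296 - 2844)*131 = -540*131 = -70740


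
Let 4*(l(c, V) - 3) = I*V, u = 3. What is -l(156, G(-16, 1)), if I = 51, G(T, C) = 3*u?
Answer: -471/4 ≈ -117.75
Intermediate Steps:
G(T, C) = 9 (G(T, C) = 3*3 = 9)
l(c, V) = 3 + 51*V/4 (l(c, V) = 3 + (51*V)/4 = 3 + 51*V/4)
-l(156, G(-16, 1)) = -(3 + (51/4)*9) = -(3 + 459/4) = -1*471/4 = -471/4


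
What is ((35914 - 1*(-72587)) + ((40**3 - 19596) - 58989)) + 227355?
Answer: 321271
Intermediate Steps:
((35914 - 1*(-72587)) + ((40**3 - 19596) - 58989)) + 227355 = ((35914 + 72587) + ((64000 - 19596) - 58989)) + 227355 = (108501 + (44404 - 58989)) + 227355 = (108501 - 14585) + 227355 = 93916 + 227355 = 321271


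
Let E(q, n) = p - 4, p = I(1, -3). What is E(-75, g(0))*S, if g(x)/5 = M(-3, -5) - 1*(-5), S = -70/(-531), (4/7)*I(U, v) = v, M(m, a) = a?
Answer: -1295/1062 ≈ -1.2194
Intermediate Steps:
I(U, v) = 7*v/4
p = -21/4 (p = (7/4)*(-3) = -21/4 ≈ -5.2500)
S = 70/531 (S = -70*(-1/531) = 70/531 ≈ 0.13183)
g(x) = 0 (g(x) = 5*(-5 - 1*(-5)) = 5*(-5 + 5) = 5*0 = 0)
E(q, n) = -37/4 (E(q, n) = -21/4 - 4 = -37/4)
E(-75, g(0))*S = -37/4*70/531 = -1295/1062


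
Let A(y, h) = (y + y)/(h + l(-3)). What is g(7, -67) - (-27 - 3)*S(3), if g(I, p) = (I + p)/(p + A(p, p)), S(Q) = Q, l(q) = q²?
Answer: 42645/469 ≈ 90.927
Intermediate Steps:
A(y, h) = 2*y/(9 + h) (A(y, h) = (y + y)/(h + (-3)²) = (2*y)/(h + 9) = (2*y)/(9 + h) = 2*y/(9 + h))
g(I, p) = (I + p)/(p + 2*p/(9 + p))
g(7, -67) - (-27 - 3)*S(3) = (9 - 67)*(7 - 67)/((-67)*(11 - 67)) - (-27 - 3)*3 = -1/67*(-58)*(-60)/(-56) - (-30)*3 = -1/67*(-1/56)*(-58)*(-60) - 1*(-90) = 435/469 + 90 = 42645/469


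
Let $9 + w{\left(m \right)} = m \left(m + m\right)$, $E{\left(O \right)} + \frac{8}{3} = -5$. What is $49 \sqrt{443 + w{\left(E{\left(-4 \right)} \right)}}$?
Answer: $\frac{98 \sqrt{1241}}{3} \approx 1150.8$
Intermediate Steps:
$E{\left(O \right)} = - \frac{23}{3}$ ($E{\left(O \right)} = - \frac{8}{3} - 5 = - \frac{23}{3}$)
$w{\left(m \right)} = -9 + 2 m^{2}$ ($w{\left(m \right)} = -9 + m \left(m + m\right) = -9 + m 2 m = -9 + 2 m^{2}$)
$49 \sqrt{443 + w{\left(E{\left(-4 \right)} \right)}} = 49 \sqrt{443 - \left(9 - 2 \left(- \frac{23}{3}\right)^{2}\right)} = 49 \sqrt{443 + \left(-9 + 2 \cdot \frac{529}{9}\right)} = 49 \sqrt{443 + \left(-9 + \frac{1058}{9}\right)} = 49 \sqrt{443 + \frac{977}{9}} = 49 \sqrt{\frac{4964}{9}} = 49 \frac{2 \sqrt{1241}}{3} = \frac{98 \sqrt{1241}}{3}$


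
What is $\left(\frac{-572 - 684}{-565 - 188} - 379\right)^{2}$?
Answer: $\frac{80730425161}{567009} \approx 1.4238 \cdot 10^{5}$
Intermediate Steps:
$\left(\frac{-572 - 684}{-565 - 188} - 379\right)^{2} = \left(\frac{-572 - 684}{-753} - 379\right)^{2} = \left(\left(-1256\right) \left(- \frac{1}{753}\right) - 379\right)^{2} = \left(\frac{1256}{753} - 379\right)^{2} = \left(- \frac{284131}{753}\right)^{2} = \frac{80730425161}{567009}$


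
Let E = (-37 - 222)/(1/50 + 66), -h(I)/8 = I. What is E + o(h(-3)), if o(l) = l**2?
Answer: 1888426/3301 ≈ 572.08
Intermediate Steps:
h(I) = -8*I
E = -12950/3301 (E = -259/(1/50 + 66) = -259/3301/50 = -259*50/3301 = -12950/3301 ≈ -3.9231)
E + o(h(-3)) = -12950/3301 + (-8*(-3))**2 = -12950/3301 + 24**2 = -12950/3301 + 576 = 1888426/3301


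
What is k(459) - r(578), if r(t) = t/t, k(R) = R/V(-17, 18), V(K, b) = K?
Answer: -28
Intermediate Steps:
k(R) = -R/17 (k(R) = R/(-17) = R*(-1/17) = -R/17)
r(t) = 1
k(459) - r(578) = -1/17*459 - 1*1 = -27 - 1 = -28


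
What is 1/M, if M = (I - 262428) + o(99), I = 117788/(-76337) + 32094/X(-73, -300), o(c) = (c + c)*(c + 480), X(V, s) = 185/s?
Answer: -2824469/564418914470 ≈ -5.0042e-6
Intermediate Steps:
o(c) = 2*c*(480 + c) (o(c) = (2*c)*(480 + c) = 2*c*(480 + c))
I = -147001938836/2824469 (I = 117788/(-76337) + 32094/((185/(-300))) = 117788*(-1/76337) + 32094/((185*(-1/300))) = -117788/76337 + 32094/(-37/60) = -117788/76337 + 32094*(-60/37) = -117788/76337 - 1925640/37 = -147001938836/2824469 ≈ -52046.)
M = -564418914470/2824469 (M = (-147001938836/2824469 - 262428) + 2*99*(480 + 99) = -888221689568/2824469 + 2*99*579 = -888221689568/2824469 + 114642 = -564418914470/2824469 ≈ -1.9983e+5)
1/M = 1/(-564418914470/2824469) = -2824469/564418914470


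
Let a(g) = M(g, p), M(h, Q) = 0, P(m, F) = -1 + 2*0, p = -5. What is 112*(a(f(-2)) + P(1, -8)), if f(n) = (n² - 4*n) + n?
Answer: -112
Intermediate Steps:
P(m, F) = -1 (P(m, F) = -1 + 0 = -1)
f(n) = n² - 3*n
a(g) = 0
112*(a(f(-2)) + P(1, -8)) = 112*(0 - 1) = 112*(-1) = -112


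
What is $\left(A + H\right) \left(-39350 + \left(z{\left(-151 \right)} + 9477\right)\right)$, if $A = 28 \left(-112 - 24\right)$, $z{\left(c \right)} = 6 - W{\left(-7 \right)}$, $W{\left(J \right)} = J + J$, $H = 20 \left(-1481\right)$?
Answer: $997926084$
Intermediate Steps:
$H = -29620$
$W{\left(J \right)} = 2 J$
$z{\left(c \right)} = 20$ ($z{\left(c \right)} = 6 - 2 \left(-7\right) = 6 - -14 = 6 + 14 = 20$)
$A = -3808$ ($A = 28 \left(-136\right) = -3808$)
$\left(A + H\right) \left(-39350 + \left(z{\left(-151 \right)} + 9477\right)\right) = \left(-3808 - 29620\right) \left(-39350 + \left(20 + 9477\right)\right) = - 33428 \left(-39350 + 9497\right) = \left(-33428\right) \left(-29853\right) = 997926084$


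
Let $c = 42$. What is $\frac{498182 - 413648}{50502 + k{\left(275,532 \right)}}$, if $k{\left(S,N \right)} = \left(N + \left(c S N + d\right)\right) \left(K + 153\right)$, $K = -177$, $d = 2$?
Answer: $- \frac{14089}{24572119} \approx -0.00057337$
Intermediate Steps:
$k{\left(S,N \right)} = -48 - 24 N - 1008 N S$ ($k{\left(S,N \right)} = \left(N + \left(42 S N + 2\right)\right) \left(-177 + 153\right) = \left(N + \left(42 N S + 2\right)\right) \left(-24\right) = \left(N + \left(2 + 42 N S\right)\right) \left(-24\right) = \left(2 + N + 42 N S\right) \left(-24\right) = -48 - 24 N - 1008 N S$)
$\frac{498182 - 413648}{50502 + k{\left(275,532 \right)}} = \frac{498182 - 413648}{50502 - \left(12816 + 147470400\right)} = \frac{84534}{50502 - 147483216} = \frac{84534}{-147432714} = 84534 \left(- \frac{1}{147432714}\right) = - \frac{14089}{24572119}$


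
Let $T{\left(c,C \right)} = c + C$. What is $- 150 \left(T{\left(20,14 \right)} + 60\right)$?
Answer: $-14100$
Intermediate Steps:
$T{\left(c,C \right)} = C + c$
$- 150 \left(T{\left(20,14 \right)} + 60\right) = - 150 \left(\left(14 + 20\right) + 60\right) = - 150 \left(34 + 60\right) = \left(-150\right) 94 = -14100$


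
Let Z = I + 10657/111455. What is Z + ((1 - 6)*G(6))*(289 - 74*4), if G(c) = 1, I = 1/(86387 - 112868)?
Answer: 103582491487/2951439855 ≈ 35.096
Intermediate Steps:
I = -1/26481 (I = 1/(-26481) = -1/26481 ≈ -3.7763e-5)
Z = 282096562/2951439855 (Z = -1/26481 + 10657/111455 = 282096562/2951439855 ≈ 0.095579)
Z + ((1 - 6)*G(6))*(289 - 74*4) = 282096562/2951439855 + ((1 - 6)*1)*(289 - 74*4) = 282096562/2951439855 + (-5*1)*(289 - 296) = 282096562/2951439855 - 5*(-7) = 282096562/2951439855 + 35 = 103582491487/2951439855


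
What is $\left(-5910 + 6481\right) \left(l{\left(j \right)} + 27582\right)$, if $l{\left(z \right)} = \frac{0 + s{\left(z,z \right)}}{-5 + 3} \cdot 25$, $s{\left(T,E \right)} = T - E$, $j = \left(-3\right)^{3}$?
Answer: $15749322$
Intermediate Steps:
$j = -27$
$l{\left(z \right)} = 0$ ($l{\left(z \right)} = \frac{0 + \left(z - z\right)}{-5 + 3} \cdot 25 = \frac{0 + 0}{-2} \cdot 25 = 0 \left(- \frac{1}{2}\right) 25 = 0 \cdot 25 = 0$)
$\left(-5910 + 6481\right) \left(l{\left(j \right)} + 27582\right) = \left(-5910 + 6481\right) \left(0 + 27582\right) = 571 \cdot 27582 = 15749322$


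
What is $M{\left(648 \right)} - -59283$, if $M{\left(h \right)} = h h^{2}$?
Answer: $272157075$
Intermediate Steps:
$M{\left(h \right)} = h^{3}$
$M{\left(648 \right)} - -59283 = 648^{3} - -59283 = 272097792 + 59283 = 272157075$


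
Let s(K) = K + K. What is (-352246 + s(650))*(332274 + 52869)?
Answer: -135164395278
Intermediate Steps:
s(K) = 2*K
(-352246 + s(650))*(332274 + 52869) = (-352246 + 2*650)*(332274 + 52869) = (-352246 + 1300)*385143 = -350946*385143 = -135164395278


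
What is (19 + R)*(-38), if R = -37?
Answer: 684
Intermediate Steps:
(19 + R)*(-38) = (19 - 37)*(-38) = -18*(-38) = 684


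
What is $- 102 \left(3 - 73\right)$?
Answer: $7140$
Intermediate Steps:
$- 102 \left(3 - 73\right) = \left(-102\right) \left(-70\right) = 7140$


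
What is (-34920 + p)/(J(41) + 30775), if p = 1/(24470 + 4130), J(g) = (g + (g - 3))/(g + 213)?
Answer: -126836423873/111782084700 ≈ -1.1347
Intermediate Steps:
J(g) = (-3 + 2*g)/(213 + g) (J(g) = (g + (-3 + g))/(213 + g) = (-3 + 2*g)/(213 + g))
p = 1/28600 ≈ 3.4965e-5
(-34920 + p)/(J(41) + 30775) = (-34920 + 1/28600)/((-3 + 2*41)/(213 + 41) + 30775) = -998711999/(28600*((-3 + 82)/254 + 30775)) = -998711999/(28600*((1/254)*79 + 30775)) = -998711999/(28600*(79/254 + 30775)) = -998711999/(28600*7816929/254) = -998711999/28600*254/7816929 = -126836423873/111782084700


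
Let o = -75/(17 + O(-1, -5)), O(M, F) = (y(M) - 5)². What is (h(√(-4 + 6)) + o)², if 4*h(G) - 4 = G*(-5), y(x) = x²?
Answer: 4593/968 + 35*√2/11 ≈ 9.2446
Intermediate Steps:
O(M, F) = (-5 + M²)² (O(M, F) = (M² - 5)² = (-5 + M²)²)
o = -25/11 (o = -75/(17 + (-5 + (-1)²)²) = -75/(17 + (-5 + 1)²) = -75/(17 + (-4)²) = -75/(17 + 16) = -75/33 = -75*1/33 = -25/11 ≈ -2.2727)
h(G) = 1 - 5*G/4 (h(G) = 1 + (G*(-5))/4 = 1 + (-5*G)/4 = 1 - 5*G/4)
(h(√(-4 + 6)) + o)² = ((1 - 5*√(-4 + 6)/4) - 25/11)² = ((1 - 5*√2/4) - 25/11)² = (-14/11 - 5*√2/4)²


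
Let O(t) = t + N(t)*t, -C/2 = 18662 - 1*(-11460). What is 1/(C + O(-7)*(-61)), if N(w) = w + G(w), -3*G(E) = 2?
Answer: -3/189272 ≈ -1.5850e-5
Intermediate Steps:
G(E) = -⅔ (G(E) = -⅓*2 = -⅔)
C = -60244 (C = -2*(18662 - 1*(-11460)) = -2*(18662 + 11460) = -2*30122 = -60244)
N(w) = -⅔ + w (N(w) = w - ⅔ = -⅔ + w)
O(t) = t + t*(-⅔ + t) (O(t) = t + (-⅔ + t)*t = t + t*(-⅔ + t))
1/(C + O(-7)*(-61)) = 1/(-60244 - 7*(⅓ - 7)*(-61)) = 1/(-60244 - 7*(-20/3)*(-61)) = 1/(-60244 + (140/3)*(-61)) = 1/(-60244 - 8540/3) = 1/(-189272/3) = -3/189272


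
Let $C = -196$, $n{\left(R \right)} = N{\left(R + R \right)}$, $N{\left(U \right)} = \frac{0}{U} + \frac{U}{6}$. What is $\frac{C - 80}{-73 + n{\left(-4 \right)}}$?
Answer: $\frac{828}{223} \approx 3.713$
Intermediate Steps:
$N{\left(U \right)} = \frac{U}{6}$ ($N{\left(U \right)} = 0 + U \frac{1}{6} = 0 + \frac{U}{6} = \frac{U}{6}$)
$n{\left(R \right)} = \frac{R}{3}$ ($n{\left(R \right)} = \frac{R + R}{6} = \frac{2 R}{6} = \frac{R}{3}$)
$\frac{C - 80}{-73 + n{\left(-4 \right)}} = \frac{-196 - 80}{-73 + \frac{1}{3} \left(-4\right)} = - \frac{276}{-73 - \frac{4}{3}} = - \frac{276}{- \frac{223}{3}} = \left(-276\right) \left(- \frac{3}{223}\right) = \frac{828}{223}$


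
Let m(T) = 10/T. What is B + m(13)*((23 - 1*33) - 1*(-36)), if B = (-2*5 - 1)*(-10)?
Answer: 130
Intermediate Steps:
B = 110 (B = (-10 - 1)*(-10) = -11*(-10) = 110)
B + m(13)*((23 - 1*33) - 1*(-36)) = 110 + (10/13)*((23 - 1*33) - 1*(-36)) = 110 + (10*(1/13))*((23 - 33) + 36) = 110 + 10*(-10 + 36)/13 = 110 + (10/13)*26 = 110 + 20 = 130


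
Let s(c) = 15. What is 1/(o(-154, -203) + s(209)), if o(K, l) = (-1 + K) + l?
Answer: -1/343 ≈ -0.0029155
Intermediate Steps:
o(K, l) = -1 + K + l
1/(o(-154, -203) + s(209)) = 1/((-1 - 154 - 203) + 15) = 1/(-358 + 15) = 1/(-343) = -1/343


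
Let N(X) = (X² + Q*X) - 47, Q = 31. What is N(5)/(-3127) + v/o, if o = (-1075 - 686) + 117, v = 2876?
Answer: -2302976/1285197 ≈ -1.7919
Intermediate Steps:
o = -1644 (o = -1761 + 117 = -1644)
N(X) = -47 + X² + 31*X (N(X) = (X² + 31*X) - 47 = -47 + X² + 31*X)
N(5)/(-3127) + v/o = (-47 + 5² + 31*5)/(-3127) + 2876/(-1644) = (-47 + 25 + 155)*(-1/3127) + 2876*(-1/1644) = 133*(-1/3127) - 719/411 = -133/3127 - 719/411 = -2302976/1285197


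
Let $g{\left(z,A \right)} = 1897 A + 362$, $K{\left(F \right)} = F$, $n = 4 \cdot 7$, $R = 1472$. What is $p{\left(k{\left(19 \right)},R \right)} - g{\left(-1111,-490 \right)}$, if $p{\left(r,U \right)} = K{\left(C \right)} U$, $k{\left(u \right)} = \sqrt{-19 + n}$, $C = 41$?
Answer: $989520$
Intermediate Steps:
$n = 28$
$g{\left(z,A \right)} = 362 + 1897 A$
$k{\left(u \right)} = 3$ ($k{\left(u \right)} = \sqrt{-19 + 28} = \sqrt{9} = 3$)
$p{\left(r,U \right)} = 41 U$
$p{\left(k{\left(19 \right)},R \right)} - g{\left(-1111,-490 \right)} = 41 \cdot 1472 - \left(362 + 1897 \left(-490\right)\right) = 60352 - \left(362 - 929530\right) = 60352 - -929168 = 60352 + 929168 = 989520$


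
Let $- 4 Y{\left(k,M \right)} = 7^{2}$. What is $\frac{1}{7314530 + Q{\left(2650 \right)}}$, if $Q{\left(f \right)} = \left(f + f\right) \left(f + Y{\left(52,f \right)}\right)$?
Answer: $\frac{1}{21294605} \approx 4.696 \cdot 10^{-8}$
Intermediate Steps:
$Y{\left(k,M \right)} = - \frac{49}{4}$ ($Y{\left(k,M \right)} = - \frac{7^{2}}{4} = \left(- \frac{1}{4}\right) 49 = - \frac{49}{4}$)
$Q{\left(f \right)} = 2 f \left(- \frac{49}{4} + f\right)$ ($Q{\left(f \right)} = \left(f + f\right) \left(f - \frac{49}{4}\right) = 2 f \left(- \frac{49}{4} + f\right)$)
$\frac{1}{7314530 + Q{\left(2650 \right)}} = \frac{1}{7314530 + \frac{1}{2} \cdot 2650 \left(-49 + 4 \cdot 2650\right)} = \frac{1}{7314530 + \frac{1}{2} \cdot 2650 \left(-49 + 10600\right)} = \frac{1}{7314530 + \frac{1}{2} \cdot 2650 \cdot 10551} = \frac{1}{7314530 + 13980075} = \frac{1}{21294605}$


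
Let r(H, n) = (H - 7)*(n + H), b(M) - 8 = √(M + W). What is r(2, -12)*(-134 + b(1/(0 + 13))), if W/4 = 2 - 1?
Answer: -6300 + 50*√689/13 ≈ -6199.0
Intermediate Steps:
W = 4 (W = 4*(2 - 1) = 4*1 = 4)
b(M) = 8 + √(4 + M) (b(M) = 8 + √(M + 4) = 8 + √(4 + M))
r(H, n) = (-7 + H)*(H + n)
r(2, -12)*(-134 + b(1/(0 + 13))) = (2² - 7*2 - 7*(-12) + 2*(-12))*(-134 + (8 + √(4 + 1/(0 + 13)))) = (4 - 14 + 84 - 24)*(-134 + (8 + √(4 + 1/13))) = 50*(-134 + (8 + √(4 + 1/13))) = 50*(-134 + (8 + √(53/13))) = 50*(-134 + (8 + √689/13)) = 50*(-126 + √689/13) = -6300 + 50*√689/13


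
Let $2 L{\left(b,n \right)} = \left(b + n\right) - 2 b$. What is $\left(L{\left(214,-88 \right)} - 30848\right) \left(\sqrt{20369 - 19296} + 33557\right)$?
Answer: $-1040233443 - 30999 \sqrt{1073} \approx -1.0412 \cdot 10^{9}$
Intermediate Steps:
$L{\left(b,n \right)} = \frac{n}{2} - \frac{b}{2}$ ($L{\left(b,n \right)} = \frac{\left(b + n\right) - 2 b}{2} = \frac{n - b}{2} = \frac{n}{2} - \frac{b}{2}$)
$\left(L{\left(214,-88 \right)} - 30848\right) \left(\sqrt{20369 - 19296} + 33557\right) = \left(\left(\frac{1}{2} \left(-88\right) - 107\right) - 30848\right) \left(\sqrt{20369 - 19296} + 33557\right) = \left(\left(-44 - 107\right) - 30848\right) \left(\sqrt{1073} + 33557\right) = \left(-151 - 30848\right) \left(33557 + \sqrt{1073}\right) = - 30999 \left(33557 + \sqrt{1073}\right) = -1040233443 - 30999 \sqrt{1073}$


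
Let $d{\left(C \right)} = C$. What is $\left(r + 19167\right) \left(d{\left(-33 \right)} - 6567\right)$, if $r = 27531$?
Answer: $-308206800$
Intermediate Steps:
$\left(r + 19167\right) \left(d{\left(-33 \right)} - 6567\right) = \left(27531 + 19167\right) \left(-33 - 6567\right) = 46698 \left(-6600\right) = -308206800$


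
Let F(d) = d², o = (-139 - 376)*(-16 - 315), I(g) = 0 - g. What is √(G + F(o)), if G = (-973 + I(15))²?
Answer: √29059292369 ≈ 1.7047e+5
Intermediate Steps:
I(g) = -g
o = 170465 (o = -515*(-331) = 170465)
G = 976144 (G = (-973 - 1*15)² = (-973 - 15)² = (-988)² = 976144)
√(G + F(o)) = √(976144 + 170465²) = √(976144 + 29058316225) = √29059292369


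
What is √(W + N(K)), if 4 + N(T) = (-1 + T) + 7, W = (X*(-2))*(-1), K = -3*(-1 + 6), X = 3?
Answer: I*√7 ≈ 2.6458*I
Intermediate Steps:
K = -15 (K = -3*5 = -15)
W = 6 (W = (3*(-2))*(-1) = -6*(-1) = 6)
N(T) = 2 + T (N(T) = -4 + ((-1 + T) + 7) = -4 + (6 + T) = 2 + T)
√(W + N(K)) = √(6 + (2 - 15)) = √(6 - 13) = √(-7) = I*√7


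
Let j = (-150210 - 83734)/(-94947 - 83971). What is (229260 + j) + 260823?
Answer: 43842452069/89459 ≈ 4.9008e+5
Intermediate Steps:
j = 116972/89459 (j = -233944/(-178918) = -233944*(-1/178918) = 116972/89459 ≈ 1.3075)
(229260 + j) + 260823 = (229260 + 116972/89459) + 260823 = 20509487312/89459 + 260823 = 43842452069/89459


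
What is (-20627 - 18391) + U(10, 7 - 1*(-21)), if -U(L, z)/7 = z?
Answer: -39214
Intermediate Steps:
U(L, z) = -7*z
(-20627 - 18391) + U(10, 7 - 1*(-21)) = (-20627 - 18391) - 7*(7 - 1*(-21)) = -39018 - 7*(7 + 21) = -39018 - 7*28 = -39018 - 196 = -39214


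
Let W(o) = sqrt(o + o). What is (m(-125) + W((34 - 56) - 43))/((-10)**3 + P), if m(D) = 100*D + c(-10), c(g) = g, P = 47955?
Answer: -2502/9391 + I*sqrt(130)/46955 ≈ -0.26643 + 0.00024282*I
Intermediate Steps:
W(o) = sqrt(2)*sqrt(o) (W(o) = sqrt(2*o) = sqrt(2)*sqrt(o))
m(D) = -10 + 100*D (m(D) = 100*D - 10 = -10 + 100*D)
(m(-125) + W((34 - 56) - 43))/((-10)**3 + P) = ((-10 + 100*(-125)) + sqrt(2)*sqrt((34 - 56) - 43))/((-10)**3 + 47955) = ((-10 - 12500) + sqrt(2)*sqrt(-22 - 43))/(-1000 + 47955) = (-12510 + sqrt(2)*sqrt(-65))/46955 = (-12510 + sqrt(2)*(I*sqrt(65)))*(1/46955) = (-12510 + I*sqrt(130))*(1/46955) = -2502/9391 + I*sqrt(130)/46955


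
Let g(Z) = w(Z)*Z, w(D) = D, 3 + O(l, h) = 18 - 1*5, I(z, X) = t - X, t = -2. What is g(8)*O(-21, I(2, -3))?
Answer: 640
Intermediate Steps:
I(z, X) = -2 - X
O(l, h) = 10 (O(l, h) = -3 + (18 - 1*5) = -3 + (18 - 5) = -3 + 13 = 10)
g(Z) = Z² (g(Z) = Z*Z = Z²)
g(8)*O(-21, I(2, -3)) = 8²*10 = 64*10 = 640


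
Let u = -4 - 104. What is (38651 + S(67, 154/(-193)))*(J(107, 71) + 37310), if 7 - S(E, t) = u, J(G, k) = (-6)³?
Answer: 1437986004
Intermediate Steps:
J(G, k) = -216
u = -108
S(E, t) = 115 (S(E, t) = 7 - 1*(-108) = 7 + 108 = 115)
(38651 + S(67, 154/(-193)))*(J(107, 71) + 37310) = (38651 + 115)*(-216 + 37310) = 38766*37094 = 1437986004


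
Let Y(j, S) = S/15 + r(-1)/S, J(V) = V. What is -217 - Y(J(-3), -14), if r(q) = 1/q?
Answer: -45389/210 ≈ -216.14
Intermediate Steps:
Y(j, S) = -1/S + S/15 (Y(j, S) = S/15 + 1/((-1)*S) = S*(1/15) - 1/S = S/15 - 1/S = -1/S + S/15)
-217 - Y(J(-3), -14) = -217 - (-1/(-14) + (1/15)*(-14)) = -217 - (-1*(-1/14) - 14/15) = -217 - (1/14 - 14/15) = -217 - 1*(-181/210) = -217 + 181/210 = -45389/210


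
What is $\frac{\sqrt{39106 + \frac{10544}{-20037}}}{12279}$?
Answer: $\frac{\sqrt{15700119145986}}{246034323} \approx 0.016105$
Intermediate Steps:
$\frac{\sqrt{39106 + \frac{10544}{-20037}}}{12279} = \sqrt{39106 + 10544 \left(- \frac{1}{20037}\right)} \frac{1}{12279} = \sqrt{39106 - \frac{10544}{20037}} \cdot \frac{1}{12279} = \sqrt{\frac{783556378}{20037}} \cdot \frac{1}{12279} = \frac{\sqrt{15700119145986}}{20037} \cdot \frac{1}{12279} = \frac{\sqrt{15700119145986}}{246034323}$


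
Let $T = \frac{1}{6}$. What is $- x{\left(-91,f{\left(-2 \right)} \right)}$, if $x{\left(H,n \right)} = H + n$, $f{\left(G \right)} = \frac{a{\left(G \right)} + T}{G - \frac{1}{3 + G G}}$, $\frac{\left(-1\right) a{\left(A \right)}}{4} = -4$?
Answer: $\frac{8869}{90} \approx 98.544$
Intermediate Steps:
$a{\left(A \right)} = 16$ ($a{\left(A \right)} = \left(-4\right) \left(-4\right) = 16$)
$T = \frac{1}{6} \approx 0.16667$
$f{\left(G \right)} = \frac{97}{6 \left(G - \frac{1}{3 + G^{2}}\right)}$ ($f{\left(G \right)} = \frac{16 + \frac{1}{6}}{G - \frac{1}{3 + G G}} = \frac{97}{6 \left(G - \frac{1}{3 + G^{2}}\right)}$)
$- x{\left(-91,f{\left(-2 \right)} \right)} = - (-91 + \frac{97 \left(3 + \left(-2\right)^{2}\right)}{6 \left(-1 + \left(-2\right)^{3} + 3 \left(-2\right)\right)}) = - (-91 + \frac{97 \left(3 + 4\right)}{6 \left(-1 - 8 - 6\right)}) = - (-91 + \frac{97}{6} \frac{1}{-15} \cdot 7) = - (-91 + \frac{97}{6} \left(- \frac{1}{15}\right) 7) = - (-91 - \frac{679}{90}) = \left(-1\right) \left(- \frac{8869}{90}\right) = \frac{8869}{90}$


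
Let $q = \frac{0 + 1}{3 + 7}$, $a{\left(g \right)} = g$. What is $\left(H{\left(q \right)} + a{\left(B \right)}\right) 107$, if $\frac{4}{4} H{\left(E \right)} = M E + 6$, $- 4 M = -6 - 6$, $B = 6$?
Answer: $\frac{13161}{10} \approx 1316.1$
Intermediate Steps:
$M = 3$ ($M = - \frac{-6 - 6}{4} = \left(- \frac{1}{4}\right) \left(-12\right) = 3$)
$q = \frac{1}{10}$ ($q = 1 \cdot \frac{1}{10} = \frac{1}{10} \approx 0.1$)
$H{\left(E \right)} = 6 + 3 E$ ($H{\left(E \right)} = 3 E + 6 = 6 + 3 E$)
$\left(H{\left(q \right)} + a{\left(B \right)}\right) 107 = \left(\left(6 + 3 \cdot \frac{1}{10}\right) + 6\right) 107 = \left(\left(6 + \frac{3}{10}\right) + 6\right) 107 = \left(\frac{63}{10} + 6\right) 107 = \frac{123}{10} \cdot 107 = \frac{13161}{10}$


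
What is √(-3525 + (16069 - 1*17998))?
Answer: 3*I*√606 ≈ 73.851*I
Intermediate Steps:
√(-3525 + (16069 - 1*17998)) = √(-3525 + (16069 - 17998)) = √(-3525 - 1929) = √(-5454) = 3*I*√606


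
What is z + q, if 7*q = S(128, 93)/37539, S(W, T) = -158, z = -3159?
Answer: -830100065/262773 ≈ -3159.0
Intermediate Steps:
q = -158/262773 (q = (-158/37539)/7 = (-158*1/37539)/7 = (1/7)*(-158/37539) = -158/262773 ≈ -0.00060128)
z + q = -3159 - 158/262773 = -830100065/262773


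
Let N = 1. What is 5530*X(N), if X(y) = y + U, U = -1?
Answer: 0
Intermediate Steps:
X(y) = -1 + y (X(y) = y - 1 = -1 + y)
5530*X(N) = 5530*(-1 + 1) = 5530*0 = 0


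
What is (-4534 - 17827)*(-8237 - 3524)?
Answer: 262987721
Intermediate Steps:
(-4534 - 17827)*(-8237 - 3524) = -22361*(-11761) = 262987721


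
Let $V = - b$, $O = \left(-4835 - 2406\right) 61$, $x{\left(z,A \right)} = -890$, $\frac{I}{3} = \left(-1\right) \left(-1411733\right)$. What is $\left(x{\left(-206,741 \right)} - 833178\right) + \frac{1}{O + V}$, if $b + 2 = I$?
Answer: $- \frac{3900850961065}{4676898} \approx -8.3407 \cdot 10^{5}$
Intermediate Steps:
$I = 4235199$ ($I = 3 \left(\left(-1\right) \left(-1411733\right)\right) = 3 \cdot 1411733 = 4235199$)
$b = 4235197$ ($b = -2 + 4235199 = 4235197$)
$O = -441701$ ($O = \left(-4835 - 2406\right) 61 = \left(-7241\right) 61 = -441701$)
$V = -4235197$ ($V = \left(-1\right) 4235197 = -4235197$)
$\left(x{\left(-206,741 \right)} - 833178\right) + \frac{1}{O + V} = \left(-890 - 833178\right) + \frac{1}{-441701 - 4235197} = \left(-890 - 833178\right) + \frac{1}{-4676898} = -834068 - \frac{1}{4676898} = - \frac{3900850961065}{4676898}$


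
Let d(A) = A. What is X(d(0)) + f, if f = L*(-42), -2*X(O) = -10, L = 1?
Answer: -37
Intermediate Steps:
X(O) = 5 (X(O) = -½*(-10) = 5)
f = -42 (f = 1*(-42) = -42)
X(d(0)) + f = 5 - 42 = -37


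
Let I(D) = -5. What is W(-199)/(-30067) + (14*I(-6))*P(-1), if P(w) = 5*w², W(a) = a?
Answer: -10523251/30067 ≈ -349.99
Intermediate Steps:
W(-199)/(-30067) + (14*I(-6))*P(-1) = -199/(-30067) + (14*(-5))*(5*(-1)²) = -199*(-1/30067) - 350 = 199/30067 - 70*5 = 199/30067 - 350 = -10523251/30067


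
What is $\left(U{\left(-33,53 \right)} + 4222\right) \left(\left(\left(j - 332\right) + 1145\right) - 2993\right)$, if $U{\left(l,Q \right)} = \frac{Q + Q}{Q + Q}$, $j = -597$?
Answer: $-11727271$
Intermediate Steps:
$U{\left(l,Q \right)} = 1$ ($U{\left(l,Q \right)} = \frac{2 Q}{2 Q} = 2 Q \frac{1}{2 Q} = 1$)
$\left(U{\left(-33,53 \right)} + 4222\right) \left(\left(\left(j - 332\right) + 1145\right) - 2993\right) = \left(1 + 4222\right) \left(\left(\left(-597 - 332\right) + 1145\right) - 2993\right) = 4223 \left(\left(-929 + 1145\right) - 2993\right) = 4223 \left(216 - 2993\right) = 4223 \left(-2777\right) = -11727271$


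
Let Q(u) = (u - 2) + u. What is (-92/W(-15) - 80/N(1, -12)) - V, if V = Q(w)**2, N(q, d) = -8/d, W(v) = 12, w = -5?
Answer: -815/3 ≈ -271.67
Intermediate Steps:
Q(u) = -2 + 2*u (Q(u) = (-2 + u) + u = -2 + 2*u)
V = 144 (V = (-2 + 2*(-5))**2 = (-2 - 10)**2 = (-12)**2 = 144)
(-92/W(-15) - 80/N(1, -12)) - V = (-92/12 - 80/((-8/(-12)))) - 1*144 = (-92*1/12 - 80/((-8*(-1/12)))) - 144 = (-23/3 - 80/2/3) - 144 = (-23/3 - 80*3/2) - 144 = (-23/3 - 120) - 144 = -383/3 - 144 = -815/3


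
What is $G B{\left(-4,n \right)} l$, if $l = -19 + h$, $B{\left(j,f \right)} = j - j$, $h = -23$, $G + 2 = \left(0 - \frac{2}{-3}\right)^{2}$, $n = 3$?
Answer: $0$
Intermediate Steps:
$G = - \frac{14}{9}$ ($G = -2 + \left(0 - \frac{2}{-3}\right)^{2} = -2 + \left(0 - - \frac{2}{3}\right)^{2} = -2 + \left(0 + \frac{2}{3}\right)^{2} = -2 + \left(\frac{2}{3}\right)^{2} = -2 + \frac{4}{9} = - \frac{14}{9} \approx -1.5556$)
$B{\left(j,f \right)} = 0$
$l = -42$ ($l = -19 - 23 = -42$)
$G B{\left(-4,n \right)} l = \left(- \frac{14}{9}\right) 0 \left(-42\right) = 0 \left(-42\right) = 0$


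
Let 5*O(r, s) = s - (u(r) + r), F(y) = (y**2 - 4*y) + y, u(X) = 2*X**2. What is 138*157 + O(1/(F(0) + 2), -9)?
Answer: 21664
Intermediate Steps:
F(y) = y**2 - 3*y
O(r, s) = -2*r**2/5 - r/5 + s/5 (O(r, s) = (s - (2*r**2 + r))/5 = (s - (r + 2*r**2))/5 = (s + (-r - 2*r**2))/5 = (s - r - 2*r**2)/5 = -2*r**2/5 - r/5 + s/5)
138*157 + O(1/(F(0) + 2), -9) = 138*157 + (-2/(5*(0*(-3 + 0) + 2)**2) - 1/(5*(0*(-3 + 0) + 2)) + (1/5)*(-9)) = 21666 + (-2/(5*(0*(-3) + 2)**2) - 1/(5*(0*(-3) + 2)) - 9/5) = 21666 + (-2/(5*(0 + 2)**2) - 1/(5*(0 + 2)) - 9/5) = 21666 + (-2*(1/2)**2/5 - 1/5/2 - 9/5) = 21666 + (-2*(1/2)**2/5 - 1/5*1/2 - 9/5) = 21666 + (-2/5*1/4 - 1/10 - 9/5) = 21666 + (-1/10 - 1/10 - 9/5) = 21666 - 2 = 21664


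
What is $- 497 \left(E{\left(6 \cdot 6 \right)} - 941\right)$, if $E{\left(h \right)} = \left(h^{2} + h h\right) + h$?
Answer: $-838439$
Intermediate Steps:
$E{\left(h \right)} = h + 2 h^{2}$ ($E{\left(h \right)} = \left(h^{2} + h^{2}\right) + h = 2 h^{2} + h = h + 2 h^{2}$)
$- 497 \left(E{\left(6 \cdot 6 \right)} - 941\right) = - 497 \left(6 \cdot 6 \left(1 + 2 \cdot 6 \cdot 6\right) - 941\right) = - 497 \left(36 \left(1 + 2 \cdot 36\right) - 941\right) = - 497 \left(36 \left(1 + 72\right) - 941\right) = - 497 \left(36 \cdot 73 - 941\right) = - 497 \left(2628 - 941\right) = \left(-497\right) 1687 = -838439$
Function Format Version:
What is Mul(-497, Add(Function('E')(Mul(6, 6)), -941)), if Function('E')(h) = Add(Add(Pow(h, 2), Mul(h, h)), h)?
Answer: -838439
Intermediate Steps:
Function('E')(h) = Add(h, Mul(2, Pow(h, 2))) (Function('E')(h) = Add(Add(Pow(h, 2), Pow(h, 2)), h) = Add(Mul(2, Pow(h, 2)), h) = Add(h, Mul(2, Pow(h, 2))))
Mul(-497, Add(Function('E')(Mul(6, 6)), -941)) = Mul(-497, Add(Mul(Mul(6, 6), Add(1, Mul(2, Mul(6, 6)))), -941)) = Mul(-497, Add(Mul(36, Add(1, Mul(2, 36))), -941)) = Mul(-497, Add(Mul(36, Add(1, 72)), -941)) = Mul(-497, Add(Mul(36, 73), -941)) = Mul(-497, Add(2628, -941)) = Mul(-497, 1687) = -838439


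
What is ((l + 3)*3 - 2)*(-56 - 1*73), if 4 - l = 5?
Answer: -516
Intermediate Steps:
l = -1 (l = 4 - 1*5 = 4 - 5 = -1)
((l + 3)*3 - 2)*(-56 - 1*73) = ((-1 + 3)*3 - 2)*(-56 - 1*73) = (2*3 - 2)*(-56 - 73) = (6 - 2)*(-129) = 4*(-129) = -516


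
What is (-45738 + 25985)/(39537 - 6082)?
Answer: -19753/33455 ≈ -0.59044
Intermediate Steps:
(-45738 + 25985)/(39537 - 6082) = -19753/33455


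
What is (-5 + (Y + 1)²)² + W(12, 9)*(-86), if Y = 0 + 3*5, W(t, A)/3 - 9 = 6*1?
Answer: 59131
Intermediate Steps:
W(t, A) = 45 (W(t, A) = 27 + 3*(6*1) = 27 + 3*6 = 27 + 18 = 45)
Y = 15 (Y = 0 + 15 = 15)
(-5 + (Y + 1)²)² + W(12, 9)*(-86) = (-5 + (15 + 1)²)² + 45*(-86) = (-5 + 16²)² - 3870 = (-5 + 256)² - 3870 = 251² - 3870 = 63001 - 3870 = 59131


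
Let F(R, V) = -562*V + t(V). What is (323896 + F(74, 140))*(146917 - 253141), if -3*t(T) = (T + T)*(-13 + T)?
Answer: -24788715904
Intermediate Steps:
t(T) = -2*T*(-13 + T)/3 (t(T) = -(T + T)*(-13 + T)/3 = -2*T*(-13 + T)/3)
F(R, V) = -562*V + 2*V*(13 - V)/3
(323896 + F(74, 140))*(146917 - 253141) = (323896 + (2/3)*140*(-830 - 1*140))*(146917 - 253141) = (323896 + (2/3)*140*(-830 - 140))*(-106224) = (323896 + (2/3)*140*(-970))*(-106224) = (323896 - 271600/3)*(-106224) = (700088/3)*(-106224) = -24788715904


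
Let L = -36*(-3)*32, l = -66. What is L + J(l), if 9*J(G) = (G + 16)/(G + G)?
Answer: 2052889/594 ≈ 3456.0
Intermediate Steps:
L = 3456 (L = 108*32 = 3456)
J(G) = (16 + G)/(18*G) (J(G) = ((G + 16)/(G + G))/9 = ((16 + G)/((2*G)))/9 = ((16 + G)*(1/(2*G)))/9 = ((16 + G)/(2*G))/9 = (16 + G)/(18*G))
L + J(l) = 3456 + (1/18)*(16 - 66)/(-66) = 3456 + (1/18)*(-1/66)*(-50) = 3456 + 25/594 = 2052889/594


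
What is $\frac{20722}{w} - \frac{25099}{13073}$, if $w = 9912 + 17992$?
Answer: $- \frac{214731895}{182394496} \approx -1.1773$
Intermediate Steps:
$w = 27904$
$\frac{20722}{w} - \frac{25099}{13073} = \frac{20722}{27904} - \frac{25099}{13073} = 20722 \cdot \frac{1}{27904} - \frac{25099}{13073} = \frac{10361}{13952} - \frac{25099}{13073} = - \frac{214731895}{182394496}$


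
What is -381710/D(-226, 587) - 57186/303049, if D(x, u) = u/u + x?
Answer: 23132793388/13637205 ≈ 1696.3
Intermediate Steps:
D(x, u) = 1 + x
-381710/D(-226, 587) - 57186/303049 = -381710/(1 - 226) - 57186/303049 = -381710/(-225) - 57186*1/303049 = -381710*(-1/225) - 57186/303049 = 76342/45 - 57186/303049 = 23132793388/13637205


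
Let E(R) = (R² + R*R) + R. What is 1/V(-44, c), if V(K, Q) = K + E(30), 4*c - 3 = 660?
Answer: 1/1786 ≈ 0.00055991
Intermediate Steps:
E(R) = R + 2*R² (E(R) = (R² + R²) + R = 2*R² + R = R + 2*R²)
c = 663/4 (c = ¾ + (¼)*660 = ¾ + 165 = 663/4 ≈ 165.75)
V(K, Q) = 1830 + K (V(K, Q) = K + 30*(1 + 2*30) = K + 30*(1 + 60) = K + 30*61 = K + 1830 = 1830 + K)
1/V(-44, c) = 1/(1830 - 44) = 1/1786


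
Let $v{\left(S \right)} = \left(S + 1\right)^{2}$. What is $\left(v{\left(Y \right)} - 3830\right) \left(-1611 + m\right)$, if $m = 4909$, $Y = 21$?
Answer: $-11035108$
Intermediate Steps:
$v{\left(S \right)} = \left(1 + S\right)^{2}$
$\left(v{\left(Y \right)} - 3830\right) \left(-1611 + m\right) = \left(\left(1 + 21\right)^{2} - 3830\right) \left(-1611 + 4909\right) = \left(22^{2} - 3830\right) 3298 = \left(484 - 3830\right) 3298 = \left(-3346\right) 3298 = -11035108$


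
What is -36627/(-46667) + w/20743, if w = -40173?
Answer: -1114999530/968013581 ≈ -1.1518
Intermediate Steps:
-36627/(-46667) + w/20743 = -36627/(-46667) - 40173/20743 = -36627*(-1/46667) - 40173*1/20743 = 36627/46667 - 40173/20743 = -1114999530/968013581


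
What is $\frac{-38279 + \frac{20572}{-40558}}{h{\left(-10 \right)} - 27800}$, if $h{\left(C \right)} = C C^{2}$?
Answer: $\frac{258756709}{194678400} \approx 1.3291$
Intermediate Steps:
$h{\left(C \right)} = C^{3}$
$\frac{-38279 + \frac{20572}{-40558}}{h{\left(-10 \right)} - 27800} = \frac{-38279 + \frac{20572}{-40558}}{\left(-10\right)^{3} - 27800} = \frac{-38279 + 20572 \left(- \frac{1}{40558}\right)}{-1000 - 27800} = \frac{-38279 - \frac{10286}{20279}}{-28800} = \left(- \frac{776270127}{20279}\right) \left(- \frac{1}{28800}\right) = \frac{258756709}{194678400}$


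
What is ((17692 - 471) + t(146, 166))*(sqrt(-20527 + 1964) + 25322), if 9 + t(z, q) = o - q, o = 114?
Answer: 434525520 + 17160*I*sqrt(18563) ≈ 4.3453e+8 + 2.338e+6*I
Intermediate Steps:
t(z, q) = 105 - q (t(z, q) = -9 + (114 - q) = 105 - q)
((17692 - 471) + t(146, 166))*(sqrt(-20527 + 1964) + 25322) = ((17692 - 471) + (105 - 1*166))*(sqrt(-20527 + 1964) + 25322) = (17221 + (105 - 166))*(sqrt(-18563) + 25322) = (17221 - 61)*(I*sqrt(18563) + 25322) = 17160*(25322 + I*sqrt(18563)) = 434525520 + 17160*I*sqrt(18563)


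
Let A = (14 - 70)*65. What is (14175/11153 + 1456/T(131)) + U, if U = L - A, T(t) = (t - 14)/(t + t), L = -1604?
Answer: 531768779/100377 ≈ 5297.7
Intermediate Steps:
T(t) = (-14 + t)/(2*t) (T(t) = (-14 + t)/((2*t)) = (-14 + t)*(1/(2*t)) = (-14 + t)/(2*t))
A = -3640 (A = -56*65 = -3640)
U = 2036 (U = -1604 - 1*(-3640) = -1604 + 3640 = 2036)
(14175/11153 + 1456/T(131)) + U = (14175/11153 + 1456/(((1/2)*(-14 + 131)/131))) + 2036 = (14175*(1/11153) + 1456/(((1/2)*(1/131)*117))) + 2036 = (14175/11153 + 1456/(117/262)) + 2036 = (14175/11153 + 1456*(262/117)) + 2036 = (14175/11153 + 29344/9) + 2036 = 327401207/100377 + 2036 = 531768779/100377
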